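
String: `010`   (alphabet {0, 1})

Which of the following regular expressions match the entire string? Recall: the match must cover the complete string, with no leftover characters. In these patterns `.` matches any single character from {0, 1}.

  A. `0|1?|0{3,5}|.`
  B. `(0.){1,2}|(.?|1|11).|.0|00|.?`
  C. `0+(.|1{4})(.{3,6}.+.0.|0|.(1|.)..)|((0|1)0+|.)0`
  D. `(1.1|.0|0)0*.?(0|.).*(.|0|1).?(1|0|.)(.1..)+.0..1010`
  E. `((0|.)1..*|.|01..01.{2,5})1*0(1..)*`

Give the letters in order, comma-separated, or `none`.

A → no match
B → no match
C → match
D → no match — must end with `1010`
E → match

C, E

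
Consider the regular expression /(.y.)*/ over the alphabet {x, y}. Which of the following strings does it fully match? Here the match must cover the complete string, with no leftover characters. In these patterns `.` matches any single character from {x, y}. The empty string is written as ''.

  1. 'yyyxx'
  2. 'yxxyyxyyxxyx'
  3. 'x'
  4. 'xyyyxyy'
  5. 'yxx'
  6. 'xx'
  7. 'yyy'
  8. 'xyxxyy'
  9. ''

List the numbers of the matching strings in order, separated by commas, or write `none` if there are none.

7, 8, 9

1 → no match
2 → no match
3 → no match
4 → no match
5 → no match
6 → no match
7 → match
8 → match
9 → match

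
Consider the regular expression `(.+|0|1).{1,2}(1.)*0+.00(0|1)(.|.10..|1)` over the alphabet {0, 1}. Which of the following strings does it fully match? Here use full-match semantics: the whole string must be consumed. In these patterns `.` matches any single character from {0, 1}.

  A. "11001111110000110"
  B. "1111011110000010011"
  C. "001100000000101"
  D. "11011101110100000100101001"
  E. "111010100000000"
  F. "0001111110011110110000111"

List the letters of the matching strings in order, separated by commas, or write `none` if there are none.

A → no match
B → match
C → no match
D → match
E → match
F → no match

B, D, E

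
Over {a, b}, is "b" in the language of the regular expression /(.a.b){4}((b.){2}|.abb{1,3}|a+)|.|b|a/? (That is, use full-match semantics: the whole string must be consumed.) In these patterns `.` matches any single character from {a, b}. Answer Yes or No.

Yes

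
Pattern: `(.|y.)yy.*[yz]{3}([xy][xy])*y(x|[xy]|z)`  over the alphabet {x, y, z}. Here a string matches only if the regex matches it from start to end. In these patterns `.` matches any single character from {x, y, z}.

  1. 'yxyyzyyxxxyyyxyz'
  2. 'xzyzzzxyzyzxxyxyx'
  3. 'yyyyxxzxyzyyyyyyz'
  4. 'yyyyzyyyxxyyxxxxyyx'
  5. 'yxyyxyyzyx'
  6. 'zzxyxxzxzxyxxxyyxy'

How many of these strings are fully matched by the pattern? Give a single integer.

3

1 → no match
2 → no match
3 → match
4 → match
5. 'yxyyxyyzyx' → match
6 → no match
Total matched: 3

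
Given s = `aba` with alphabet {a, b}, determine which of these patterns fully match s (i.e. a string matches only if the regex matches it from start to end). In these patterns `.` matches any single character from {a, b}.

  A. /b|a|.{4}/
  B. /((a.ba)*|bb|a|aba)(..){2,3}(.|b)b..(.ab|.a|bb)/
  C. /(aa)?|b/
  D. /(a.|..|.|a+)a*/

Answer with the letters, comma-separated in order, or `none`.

A → no match
B → no match
C → no match
D → match

D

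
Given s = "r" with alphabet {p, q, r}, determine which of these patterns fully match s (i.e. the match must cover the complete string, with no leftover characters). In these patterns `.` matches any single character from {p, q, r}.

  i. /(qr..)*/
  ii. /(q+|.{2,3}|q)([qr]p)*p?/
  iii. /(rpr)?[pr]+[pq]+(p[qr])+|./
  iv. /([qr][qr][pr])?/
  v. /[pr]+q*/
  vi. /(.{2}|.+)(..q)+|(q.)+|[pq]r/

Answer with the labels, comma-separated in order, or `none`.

i → no match
ii → no match
iii → match
iv → no match
v → match
vi → no match

iii, v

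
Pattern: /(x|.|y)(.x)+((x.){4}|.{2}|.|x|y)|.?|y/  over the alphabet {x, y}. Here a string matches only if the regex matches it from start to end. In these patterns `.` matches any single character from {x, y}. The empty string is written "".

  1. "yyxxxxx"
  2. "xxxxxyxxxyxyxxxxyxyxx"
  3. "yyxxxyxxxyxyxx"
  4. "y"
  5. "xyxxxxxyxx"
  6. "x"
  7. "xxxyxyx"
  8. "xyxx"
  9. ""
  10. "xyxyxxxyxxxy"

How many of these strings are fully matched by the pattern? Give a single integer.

1 → match
2 → match
3 → match
4 → match
5 → match
6 → match
7 → match
8 → match
9 → match
10 → match
Total matched: 10

10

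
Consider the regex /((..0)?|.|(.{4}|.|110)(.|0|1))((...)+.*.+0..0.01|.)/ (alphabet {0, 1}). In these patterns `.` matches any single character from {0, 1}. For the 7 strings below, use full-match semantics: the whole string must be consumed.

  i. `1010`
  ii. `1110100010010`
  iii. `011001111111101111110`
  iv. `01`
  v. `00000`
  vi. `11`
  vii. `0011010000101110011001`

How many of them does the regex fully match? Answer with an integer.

2

i → no match
ii → no match
iii → no match
iv → match
v → no match
vi → match
vii → no match
Total matched: 2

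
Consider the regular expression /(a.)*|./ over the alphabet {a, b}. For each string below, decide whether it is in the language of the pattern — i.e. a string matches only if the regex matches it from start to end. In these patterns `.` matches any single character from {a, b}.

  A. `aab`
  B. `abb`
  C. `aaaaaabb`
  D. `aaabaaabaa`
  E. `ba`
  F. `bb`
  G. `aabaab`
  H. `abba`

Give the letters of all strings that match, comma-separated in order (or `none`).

D

A. `aab` → no match
B. `abb` → no match
C. `aaaaaabb` → no match
D. `aaabaaabaa` → match
E. `ba` → no match
F. `bb` → no match
G. `aabaab` → no match
H. `abba` → no match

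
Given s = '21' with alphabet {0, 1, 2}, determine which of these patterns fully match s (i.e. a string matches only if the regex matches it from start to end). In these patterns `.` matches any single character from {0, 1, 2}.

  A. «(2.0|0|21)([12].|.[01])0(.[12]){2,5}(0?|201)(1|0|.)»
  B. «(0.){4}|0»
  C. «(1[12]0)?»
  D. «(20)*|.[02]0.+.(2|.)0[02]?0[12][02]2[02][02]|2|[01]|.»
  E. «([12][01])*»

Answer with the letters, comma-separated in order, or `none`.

A → no match
B → no match — must start with '0'
C → no match
D → no match
E → match

E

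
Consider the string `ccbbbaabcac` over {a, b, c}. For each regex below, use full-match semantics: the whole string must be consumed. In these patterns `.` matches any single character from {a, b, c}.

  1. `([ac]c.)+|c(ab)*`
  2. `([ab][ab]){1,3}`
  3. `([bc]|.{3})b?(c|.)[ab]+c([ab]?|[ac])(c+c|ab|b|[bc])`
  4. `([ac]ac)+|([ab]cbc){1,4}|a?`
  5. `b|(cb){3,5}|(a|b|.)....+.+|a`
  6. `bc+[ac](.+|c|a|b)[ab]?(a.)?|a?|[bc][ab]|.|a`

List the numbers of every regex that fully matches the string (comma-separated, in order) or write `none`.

3, 5

1 → no match
2 → no match
3 → match
4 → no match
5 → match
6 → no match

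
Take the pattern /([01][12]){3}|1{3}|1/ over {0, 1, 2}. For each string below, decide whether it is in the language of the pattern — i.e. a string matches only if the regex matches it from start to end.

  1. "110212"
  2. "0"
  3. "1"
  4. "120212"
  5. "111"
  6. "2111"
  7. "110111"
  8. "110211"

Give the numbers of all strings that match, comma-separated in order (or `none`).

1, 3, 4, 5, 7, 8

1 → match
2 → no match
3 → match
4 → match
5 → match
6 → no match
7 → match
8 → match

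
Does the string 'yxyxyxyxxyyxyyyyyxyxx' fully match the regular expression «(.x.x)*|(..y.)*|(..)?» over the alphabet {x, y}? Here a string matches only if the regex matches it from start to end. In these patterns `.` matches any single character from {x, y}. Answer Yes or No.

No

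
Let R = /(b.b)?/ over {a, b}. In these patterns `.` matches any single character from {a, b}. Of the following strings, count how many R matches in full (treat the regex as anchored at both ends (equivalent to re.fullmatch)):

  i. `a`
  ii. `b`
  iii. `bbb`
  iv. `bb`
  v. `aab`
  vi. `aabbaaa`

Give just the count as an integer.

i → no match
ii → no match
iii → match
iv → no match
v → no match
vi → no match
Total matched: 1

1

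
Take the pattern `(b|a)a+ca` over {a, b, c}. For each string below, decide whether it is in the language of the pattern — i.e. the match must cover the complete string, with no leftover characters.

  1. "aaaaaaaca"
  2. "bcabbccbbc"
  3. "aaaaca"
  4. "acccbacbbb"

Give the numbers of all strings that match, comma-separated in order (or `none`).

1, 3

1 → match
2 → no match — must end with "aca"
3 → match
4 → no match — must end with "aca"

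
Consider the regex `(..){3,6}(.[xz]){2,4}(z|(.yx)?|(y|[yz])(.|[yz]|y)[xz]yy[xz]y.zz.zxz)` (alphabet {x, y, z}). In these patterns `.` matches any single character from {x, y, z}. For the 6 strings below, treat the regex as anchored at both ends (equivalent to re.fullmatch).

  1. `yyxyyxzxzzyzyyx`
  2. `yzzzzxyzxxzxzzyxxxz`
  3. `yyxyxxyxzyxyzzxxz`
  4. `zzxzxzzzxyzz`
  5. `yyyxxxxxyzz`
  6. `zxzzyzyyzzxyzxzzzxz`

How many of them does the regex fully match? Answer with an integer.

5

1 → match
2 → match
3 → match
4 → no match
5 → match
6 → match
Total matched: 5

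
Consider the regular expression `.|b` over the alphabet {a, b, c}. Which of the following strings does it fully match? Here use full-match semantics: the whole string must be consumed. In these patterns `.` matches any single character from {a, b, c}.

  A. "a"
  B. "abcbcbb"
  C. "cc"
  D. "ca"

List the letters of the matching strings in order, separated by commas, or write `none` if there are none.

A. "a" → match
B. "abcbcbb" → no match
C. "cc" → no match
D. "ca" → no match

A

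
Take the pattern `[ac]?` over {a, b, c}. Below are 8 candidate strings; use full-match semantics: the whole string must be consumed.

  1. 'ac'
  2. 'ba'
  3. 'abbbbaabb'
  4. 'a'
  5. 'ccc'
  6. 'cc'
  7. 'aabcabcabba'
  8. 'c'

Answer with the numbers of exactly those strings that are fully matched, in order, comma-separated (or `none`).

4, 8

1 → no match
2 → no match
3 → no match
4 → match
5 → no match
6 → no match
7 → no match
8 → match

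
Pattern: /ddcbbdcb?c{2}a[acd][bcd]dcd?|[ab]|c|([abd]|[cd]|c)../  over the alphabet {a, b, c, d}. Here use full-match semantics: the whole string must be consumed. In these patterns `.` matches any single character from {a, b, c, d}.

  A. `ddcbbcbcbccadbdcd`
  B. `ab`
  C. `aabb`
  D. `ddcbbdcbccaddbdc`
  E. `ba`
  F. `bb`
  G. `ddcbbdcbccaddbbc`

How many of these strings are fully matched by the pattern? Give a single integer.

0

A → no match
B. `ab` → no match
C. `aabb` → no match
D → no match
E. `ba` → no match
F. `bb` → no match
G → no match
Total matched: 0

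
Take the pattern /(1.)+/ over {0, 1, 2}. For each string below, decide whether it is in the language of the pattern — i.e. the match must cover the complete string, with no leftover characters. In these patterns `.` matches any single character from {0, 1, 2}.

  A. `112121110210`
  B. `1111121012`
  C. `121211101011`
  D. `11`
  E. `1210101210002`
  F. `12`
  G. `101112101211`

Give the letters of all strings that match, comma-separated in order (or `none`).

A. `112121110210` → no match
B. `1111121012` → match
C. `121211101011` → match
D. `11` → match
E → no match
F. `12` → match
G. `101112101211` → match

B, C, D, F, G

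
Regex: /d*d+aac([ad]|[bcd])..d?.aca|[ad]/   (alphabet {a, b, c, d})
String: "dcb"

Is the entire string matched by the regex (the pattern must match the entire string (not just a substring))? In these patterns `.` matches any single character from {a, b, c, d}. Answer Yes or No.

No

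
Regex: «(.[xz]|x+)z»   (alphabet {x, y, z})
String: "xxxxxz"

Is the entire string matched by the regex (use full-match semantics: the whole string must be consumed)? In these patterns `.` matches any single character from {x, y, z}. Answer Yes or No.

Yes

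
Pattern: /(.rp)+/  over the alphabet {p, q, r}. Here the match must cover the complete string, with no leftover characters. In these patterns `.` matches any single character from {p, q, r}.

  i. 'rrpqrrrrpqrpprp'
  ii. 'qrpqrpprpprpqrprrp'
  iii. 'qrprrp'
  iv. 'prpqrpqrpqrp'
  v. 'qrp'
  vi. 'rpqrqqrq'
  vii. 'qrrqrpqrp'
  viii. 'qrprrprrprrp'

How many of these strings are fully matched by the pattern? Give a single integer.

5

i → no match
ii → match
iii → match
iv → match
v → match
vi → no match — must end with 'rp'
vii → no match
viii → match
Total matched: 5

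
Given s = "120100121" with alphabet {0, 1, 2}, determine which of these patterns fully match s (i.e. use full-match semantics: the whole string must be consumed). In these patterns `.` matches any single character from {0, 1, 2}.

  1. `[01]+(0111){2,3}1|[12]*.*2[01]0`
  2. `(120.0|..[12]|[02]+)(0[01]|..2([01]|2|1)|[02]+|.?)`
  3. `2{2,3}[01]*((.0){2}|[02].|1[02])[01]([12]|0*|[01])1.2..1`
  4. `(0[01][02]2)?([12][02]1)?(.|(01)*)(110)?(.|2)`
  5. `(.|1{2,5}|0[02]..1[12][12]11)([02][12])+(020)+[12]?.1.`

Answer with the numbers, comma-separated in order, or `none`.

2

1 → no match
2 → match
3 → no match — must start with "2"
4 → no match
5 → no match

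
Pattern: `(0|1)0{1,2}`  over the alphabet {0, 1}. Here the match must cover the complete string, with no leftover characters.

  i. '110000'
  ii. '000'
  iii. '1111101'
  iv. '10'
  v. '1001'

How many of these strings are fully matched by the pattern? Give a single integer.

i → no match
ii → match
iii → no match — must end with '0'
iv → match
v → no match — must end with '0'
Total matched: 2

2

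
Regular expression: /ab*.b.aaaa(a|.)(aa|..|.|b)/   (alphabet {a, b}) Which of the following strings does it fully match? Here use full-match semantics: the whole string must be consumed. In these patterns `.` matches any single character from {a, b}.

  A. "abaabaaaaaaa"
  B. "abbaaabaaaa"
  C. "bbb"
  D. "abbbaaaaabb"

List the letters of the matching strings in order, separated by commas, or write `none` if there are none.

D

A → no match
B → no match
C → no match — must start with "a"
D → match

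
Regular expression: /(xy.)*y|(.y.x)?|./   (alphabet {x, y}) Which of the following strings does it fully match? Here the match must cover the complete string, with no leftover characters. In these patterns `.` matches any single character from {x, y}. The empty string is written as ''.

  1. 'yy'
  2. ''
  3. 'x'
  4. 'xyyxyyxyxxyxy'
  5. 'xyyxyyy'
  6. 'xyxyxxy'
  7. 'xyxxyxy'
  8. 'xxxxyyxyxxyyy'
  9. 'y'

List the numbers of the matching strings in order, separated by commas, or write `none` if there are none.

1 → no match
2 → match
3 → match
4 → match
5 → match
6 → no match
7 → match
8 → no match
9 → match

2, 3, 4, 5, 7, 9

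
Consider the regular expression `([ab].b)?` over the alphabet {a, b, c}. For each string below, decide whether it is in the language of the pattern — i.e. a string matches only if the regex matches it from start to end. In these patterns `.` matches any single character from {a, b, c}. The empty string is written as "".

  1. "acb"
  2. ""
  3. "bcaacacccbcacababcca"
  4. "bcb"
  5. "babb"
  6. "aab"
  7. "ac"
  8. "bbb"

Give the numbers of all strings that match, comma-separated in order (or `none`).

1. "acb" → match
2. "" → match
3 → no match
4. "bcb" → match
5. "babb" → no match
6. "aab" → match
7. "ac" → no match
8. "bbb" → match

1, 2, 4, 6, 8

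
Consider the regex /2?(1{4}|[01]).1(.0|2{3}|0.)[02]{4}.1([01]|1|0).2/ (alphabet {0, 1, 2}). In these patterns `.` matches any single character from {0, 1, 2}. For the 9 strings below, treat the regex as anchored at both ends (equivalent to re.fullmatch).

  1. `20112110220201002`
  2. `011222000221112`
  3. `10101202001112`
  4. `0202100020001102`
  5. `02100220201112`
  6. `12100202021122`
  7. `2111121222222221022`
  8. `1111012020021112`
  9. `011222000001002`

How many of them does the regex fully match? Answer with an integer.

6

1 → no match
2 → match
3 → match
4 → no match
5 → match
6 → match
7 → match
8 → no match
9 → match
Total matched: 6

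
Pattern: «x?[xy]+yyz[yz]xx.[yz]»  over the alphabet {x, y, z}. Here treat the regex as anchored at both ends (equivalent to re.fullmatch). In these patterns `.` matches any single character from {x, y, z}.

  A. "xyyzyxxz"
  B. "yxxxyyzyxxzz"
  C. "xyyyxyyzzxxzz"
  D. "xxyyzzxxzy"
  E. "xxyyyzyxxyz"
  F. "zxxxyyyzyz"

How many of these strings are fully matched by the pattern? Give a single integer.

4

A. "xyyzyxxz" → no match
B. "yxxxyyzyxxzz" → match
C → match
D. "xxyyzzxxzy" → match
E. "xxyyyzyxxyz" → match
F. "zxxxyyyzyz" → no match
Total matched: 4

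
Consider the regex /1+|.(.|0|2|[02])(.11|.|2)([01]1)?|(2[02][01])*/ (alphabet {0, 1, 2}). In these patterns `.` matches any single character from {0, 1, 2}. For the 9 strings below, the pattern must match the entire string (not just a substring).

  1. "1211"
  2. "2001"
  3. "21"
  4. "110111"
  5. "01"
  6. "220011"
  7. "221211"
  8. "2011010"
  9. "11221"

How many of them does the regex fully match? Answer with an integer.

1 → no match
2 → no match
3 → no match
4 → no match
5 → no match
6 → no match
7 → no match
8 → no match
9 → no match
Total matched: 0

0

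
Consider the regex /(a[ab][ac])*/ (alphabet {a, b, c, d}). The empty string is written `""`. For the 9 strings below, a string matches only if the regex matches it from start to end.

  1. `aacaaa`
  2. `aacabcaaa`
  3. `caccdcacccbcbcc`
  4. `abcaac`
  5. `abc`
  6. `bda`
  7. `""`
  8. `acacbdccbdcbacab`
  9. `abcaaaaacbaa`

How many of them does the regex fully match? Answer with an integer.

5

1 → match
2 → match
3 → no match
4 → match
5 → match
6 → no match
7 → match
8 → no match
9 → no match
Total matched: 5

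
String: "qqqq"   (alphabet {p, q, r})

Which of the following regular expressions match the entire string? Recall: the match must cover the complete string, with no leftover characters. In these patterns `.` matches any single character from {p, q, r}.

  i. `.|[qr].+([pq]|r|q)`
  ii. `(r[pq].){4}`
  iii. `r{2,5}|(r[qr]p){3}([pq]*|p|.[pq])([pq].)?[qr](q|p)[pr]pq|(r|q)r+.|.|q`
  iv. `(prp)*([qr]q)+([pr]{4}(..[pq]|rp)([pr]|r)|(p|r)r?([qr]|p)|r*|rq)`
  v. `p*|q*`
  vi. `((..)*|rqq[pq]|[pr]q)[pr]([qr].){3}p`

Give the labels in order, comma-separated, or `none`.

i → match
ii → no match — must start with "r"
iii → no match
iv → match
v → match
vi → no match — must end with "p"

i, iv, v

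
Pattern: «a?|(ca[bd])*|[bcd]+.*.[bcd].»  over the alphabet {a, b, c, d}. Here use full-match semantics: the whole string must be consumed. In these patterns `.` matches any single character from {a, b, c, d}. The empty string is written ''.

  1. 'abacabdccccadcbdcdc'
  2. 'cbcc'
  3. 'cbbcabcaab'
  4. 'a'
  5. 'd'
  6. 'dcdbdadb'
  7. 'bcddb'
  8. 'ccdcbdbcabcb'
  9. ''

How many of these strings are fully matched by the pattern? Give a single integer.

6

1 → no match
2. 'cbcc' → match
3. 'cbbcabcaab' → no match
4. 'a' → match
5. 'd' → no match
6. 'dcdbdadb' → match
7. 'bcddb' → match
8. 'ccdcbdbcabcb' → match
9. '' → match
Total matched: 6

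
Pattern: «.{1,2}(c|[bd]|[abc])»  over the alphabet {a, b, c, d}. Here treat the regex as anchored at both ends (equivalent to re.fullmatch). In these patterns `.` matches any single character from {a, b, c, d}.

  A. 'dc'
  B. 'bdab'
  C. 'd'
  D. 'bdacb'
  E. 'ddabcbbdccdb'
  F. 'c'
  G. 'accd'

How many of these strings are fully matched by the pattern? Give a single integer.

A. 'dc' → match
B. 'bdab' → no match
C. 'd' → no match
D. 'bdacb' → no match
E. 'ddabcbbdccdb' → no match
F. 'c' → no match
G. 'accd' → no match
Total matched: 1

1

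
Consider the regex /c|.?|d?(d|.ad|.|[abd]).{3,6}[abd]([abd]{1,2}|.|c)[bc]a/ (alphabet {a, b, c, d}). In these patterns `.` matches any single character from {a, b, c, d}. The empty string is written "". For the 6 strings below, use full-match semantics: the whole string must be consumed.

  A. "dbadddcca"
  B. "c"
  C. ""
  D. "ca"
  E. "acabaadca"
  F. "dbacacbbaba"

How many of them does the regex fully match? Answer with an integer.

A → match
B → match
C → match
D → no match
E → match
F → match
Total matched: 5

5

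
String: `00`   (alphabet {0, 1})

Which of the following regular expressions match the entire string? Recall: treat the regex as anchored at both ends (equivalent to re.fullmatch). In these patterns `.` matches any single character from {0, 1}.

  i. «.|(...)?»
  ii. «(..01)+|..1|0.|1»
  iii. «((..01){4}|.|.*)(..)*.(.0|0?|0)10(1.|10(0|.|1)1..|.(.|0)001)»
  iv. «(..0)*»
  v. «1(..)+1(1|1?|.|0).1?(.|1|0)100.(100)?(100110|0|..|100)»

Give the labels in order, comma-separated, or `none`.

i → no match
ii → match
iii → no match
iv → no match
v → no match — must start with `1`

ii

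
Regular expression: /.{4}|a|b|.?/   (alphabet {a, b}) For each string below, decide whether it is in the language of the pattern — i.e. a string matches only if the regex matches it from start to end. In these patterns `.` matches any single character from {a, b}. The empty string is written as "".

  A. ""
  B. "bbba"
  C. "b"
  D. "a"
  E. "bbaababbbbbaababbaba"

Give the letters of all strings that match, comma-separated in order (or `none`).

A, B, C, D

A → match
B → match
C → match
D → match
E → no match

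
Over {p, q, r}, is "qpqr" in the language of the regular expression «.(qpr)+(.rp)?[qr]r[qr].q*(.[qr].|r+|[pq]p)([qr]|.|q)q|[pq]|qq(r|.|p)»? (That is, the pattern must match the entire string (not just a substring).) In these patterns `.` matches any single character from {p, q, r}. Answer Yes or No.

No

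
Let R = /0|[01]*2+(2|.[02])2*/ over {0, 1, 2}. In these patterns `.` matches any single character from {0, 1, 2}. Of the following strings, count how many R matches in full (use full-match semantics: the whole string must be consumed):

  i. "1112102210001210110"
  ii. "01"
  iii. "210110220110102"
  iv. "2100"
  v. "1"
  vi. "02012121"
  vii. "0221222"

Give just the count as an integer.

i → no match
ii → no match
iii → no match
iv → no match
v → no match
vi → no match
vii → match
Total matched: 1

1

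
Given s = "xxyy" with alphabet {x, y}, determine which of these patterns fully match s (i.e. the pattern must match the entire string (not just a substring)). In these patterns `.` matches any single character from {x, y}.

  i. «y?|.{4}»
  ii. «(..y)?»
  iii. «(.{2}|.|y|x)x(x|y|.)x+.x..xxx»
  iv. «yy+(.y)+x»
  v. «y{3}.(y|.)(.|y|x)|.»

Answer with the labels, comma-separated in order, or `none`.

i → match
ii → no match
iii → no match — must end with "xxx"
iv → no match — must start with "yy"
v → no match

i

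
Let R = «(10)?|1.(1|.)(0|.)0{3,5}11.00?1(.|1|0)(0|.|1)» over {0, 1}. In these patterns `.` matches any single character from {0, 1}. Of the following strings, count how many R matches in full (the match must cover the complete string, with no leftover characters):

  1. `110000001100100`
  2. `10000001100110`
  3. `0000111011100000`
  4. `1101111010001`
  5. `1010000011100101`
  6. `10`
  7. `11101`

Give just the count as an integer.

4

1 → match
2 → match
3 → no match
4 → no match
5 → match
6. `10` → match
7. `11101` → no match
Total matched: 4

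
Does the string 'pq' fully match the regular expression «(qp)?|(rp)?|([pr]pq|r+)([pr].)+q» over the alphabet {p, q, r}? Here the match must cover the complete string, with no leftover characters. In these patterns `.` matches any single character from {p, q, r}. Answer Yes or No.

No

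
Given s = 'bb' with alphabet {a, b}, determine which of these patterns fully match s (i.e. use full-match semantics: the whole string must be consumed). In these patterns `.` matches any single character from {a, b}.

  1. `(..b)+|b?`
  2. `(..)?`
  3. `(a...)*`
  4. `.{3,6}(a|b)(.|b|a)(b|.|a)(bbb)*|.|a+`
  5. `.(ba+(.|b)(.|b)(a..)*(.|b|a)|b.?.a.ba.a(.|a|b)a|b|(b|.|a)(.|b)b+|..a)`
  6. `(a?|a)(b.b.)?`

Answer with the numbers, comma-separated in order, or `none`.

1 → no match
2 → match
3 → no match
4 → no match
5 → match
6 → no match

2, 5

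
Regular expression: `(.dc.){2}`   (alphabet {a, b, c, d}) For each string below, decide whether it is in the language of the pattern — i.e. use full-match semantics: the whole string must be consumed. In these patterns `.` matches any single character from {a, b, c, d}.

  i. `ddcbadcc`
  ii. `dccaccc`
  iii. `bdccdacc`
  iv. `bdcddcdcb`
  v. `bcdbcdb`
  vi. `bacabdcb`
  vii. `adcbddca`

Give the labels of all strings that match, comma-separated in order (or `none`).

i → match
ii → no match
iii → no match
iv → no match
v → no match
vi → no match
vii → match

i, vii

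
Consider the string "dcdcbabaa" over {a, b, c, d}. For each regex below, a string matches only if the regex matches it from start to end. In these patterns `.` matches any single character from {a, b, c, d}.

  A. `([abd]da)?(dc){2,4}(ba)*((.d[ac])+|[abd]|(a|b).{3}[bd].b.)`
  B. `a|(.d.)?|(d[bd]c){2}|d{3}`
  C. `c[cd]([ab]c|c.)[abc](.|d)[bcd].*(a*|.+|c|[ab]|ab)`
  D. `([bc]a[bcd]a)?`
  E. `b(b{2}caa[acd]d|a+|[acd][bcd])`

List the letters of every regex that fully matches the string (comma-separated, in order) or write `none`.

A → match
B → no match
C → no match — must start with "c"
D → no match
E → no match — must start with "b"

A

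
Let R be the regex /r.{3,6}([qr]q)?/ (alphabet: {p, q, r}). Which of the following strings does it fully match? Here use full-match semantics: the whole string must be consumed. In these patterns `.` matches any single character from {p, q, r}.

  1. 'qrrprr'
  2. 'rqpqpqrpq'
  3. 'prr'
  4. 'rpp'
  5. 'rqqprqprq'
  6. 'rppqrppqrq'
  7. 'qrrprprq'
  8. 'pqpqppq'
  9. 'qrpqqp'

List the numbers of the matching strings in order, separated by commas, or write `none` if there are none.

1 → no match — must start with 'r'
2 → no match
3 → no match — must start with 'r'
4 → no match
5 → match
6 → no match
7 → no match — must start with 'r'
8 → no match — must start with 'r'
9 → no match — must start with 'r'

5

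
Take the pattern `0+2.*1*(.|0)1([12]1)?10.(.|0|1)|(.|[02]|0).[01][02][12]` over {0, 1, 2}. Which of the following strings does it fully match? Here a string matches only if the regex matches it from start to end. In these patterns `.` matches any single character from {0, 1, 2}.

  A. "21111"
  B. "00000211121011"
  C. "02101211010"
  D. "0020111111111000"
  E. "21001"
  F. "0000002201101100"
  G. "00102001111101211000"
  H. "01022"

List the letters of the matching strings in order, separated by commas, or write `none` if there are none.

C, D, E, H

A. "21111" → no match
B → no match
C. "02101211010" → match
D → match
E. "21001" → match
F → no match
G → no match
H. "01022" → match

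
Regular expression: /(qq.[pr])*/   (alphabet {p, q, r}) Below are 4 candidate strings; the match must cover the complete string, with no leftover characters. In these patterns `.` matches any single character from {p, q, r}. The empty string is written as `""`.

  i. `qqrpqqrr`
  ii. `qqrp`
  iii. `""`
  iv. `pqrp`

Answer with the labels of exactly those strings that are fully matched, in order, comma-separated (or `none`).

i, ii, iii

i → match
ii → match
iii → match
iv → no match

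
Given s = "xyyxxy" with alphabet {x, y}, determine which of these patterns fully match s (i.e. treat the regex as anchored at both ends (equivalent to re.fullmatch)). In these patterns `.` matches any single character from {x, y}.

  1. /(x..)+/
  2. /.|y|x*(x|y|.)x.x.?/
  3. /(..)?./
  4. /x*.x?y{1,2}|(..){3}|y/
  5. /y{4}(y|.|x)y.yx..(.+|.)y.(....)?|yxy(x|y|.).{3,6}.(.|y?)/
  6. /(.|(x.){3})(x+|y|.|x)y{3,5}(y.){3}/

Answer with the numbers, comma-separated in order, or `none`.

1 → match
2 → no match
3 → no match
4 → match
5 → no match
6 → no match

1, 4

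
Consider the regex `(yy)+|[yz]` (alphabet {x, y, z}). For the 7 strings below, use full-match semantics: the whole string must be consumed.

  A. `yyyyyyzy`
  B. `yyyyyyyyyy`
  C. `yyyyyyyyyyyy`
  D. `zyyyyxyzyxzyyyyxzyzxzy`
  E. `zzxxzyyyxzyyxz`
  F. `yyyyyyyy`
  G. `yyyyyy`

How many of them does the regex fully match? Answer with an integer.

4

A → no match
B → match
C → match
D → no match
E → no match
F → match
G → match
Total matched: 4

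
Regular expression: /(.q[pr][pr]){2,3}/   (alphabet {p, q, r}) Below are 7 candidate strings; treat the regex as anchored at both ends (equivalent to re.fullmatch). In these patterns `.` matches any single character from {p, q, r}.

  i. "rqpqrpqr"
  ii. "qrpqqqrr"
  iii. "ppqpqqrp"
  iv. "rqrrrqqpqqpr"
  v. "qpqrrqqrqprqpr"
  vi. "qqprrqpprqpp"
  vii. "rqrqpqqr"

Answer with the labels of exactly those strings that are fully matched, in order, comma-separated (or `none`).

vi

i → no match
ii → no match
iii → no match
iv → no match
v → no match
vi → match
vii → no match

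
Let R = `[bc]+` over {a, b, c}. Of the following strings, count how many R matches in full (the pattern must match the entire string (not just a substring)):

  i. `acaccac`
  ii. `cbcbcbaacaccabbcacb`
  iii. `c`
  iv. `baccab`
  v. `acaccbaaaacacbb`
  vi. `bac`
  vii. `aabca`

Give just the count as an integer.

i → no match
ii → no match
iii → match
iv → no match
v → no match
vi → no match
vii → no match
Total matched: 1

1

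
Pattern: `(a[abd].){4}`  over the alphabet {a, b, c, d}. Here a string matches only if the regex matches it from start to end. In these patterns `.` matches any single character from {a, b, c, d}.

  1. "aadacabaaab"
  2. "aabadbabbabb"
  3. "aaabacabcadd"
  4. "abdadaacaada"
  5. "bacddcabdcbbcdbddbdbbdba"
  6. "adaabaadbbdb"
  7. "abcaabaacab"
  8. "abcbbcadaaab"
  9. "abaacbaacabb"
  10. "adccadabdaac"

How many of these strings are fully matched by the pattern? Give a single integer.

1

1 → no match
2 → match
3 → no match
4 → no match
5 → no match — must start with "a"
6 → no match
7 → no match
8 → no match
9 → no match
10 → no match
Total matched: 1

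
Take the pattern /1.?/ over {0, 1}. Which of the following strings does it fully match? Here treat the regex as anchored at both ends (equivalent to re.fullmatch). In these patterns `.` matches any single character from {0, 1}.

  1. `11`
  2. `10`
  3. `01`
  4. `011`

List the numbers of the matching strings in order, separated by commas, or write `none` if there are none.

1, 2

1 → match
2 → match
3 → no match — must start with `1`
4 → no match — must start with `1`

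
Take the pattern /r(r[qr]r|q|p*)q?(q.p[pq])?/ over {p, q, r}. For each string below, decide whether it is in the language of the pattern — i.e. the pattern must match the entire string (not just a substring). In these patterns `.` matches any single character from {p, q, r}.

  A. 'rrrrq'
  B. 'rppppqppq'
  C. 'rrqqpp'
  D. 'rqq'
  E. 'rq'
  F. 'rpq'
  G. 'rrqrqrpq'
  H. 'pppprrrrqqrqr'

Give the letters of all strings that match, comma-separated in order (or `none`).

A, B, D, E, F, G

A → match
B → match
C → no match
D → match
E → match
F → match
G → match
H → no match — must start with 'r'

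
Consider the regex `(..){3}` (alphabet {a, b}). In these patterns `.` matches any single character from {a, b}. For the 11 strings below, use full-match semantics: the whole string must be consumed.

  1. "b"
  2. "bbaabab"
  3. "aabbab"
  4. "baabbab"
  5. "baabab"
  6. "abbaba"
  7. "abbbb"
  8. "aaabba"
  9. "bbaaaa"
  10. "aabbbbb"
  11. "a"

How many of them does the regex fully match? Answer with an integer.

5

1 → no match
2 → no match
3 → match
4 → no match
5 → match
6 → match
7 → no match
8 → match
9 → match
10 → no match
11 → no match
Total matched: 5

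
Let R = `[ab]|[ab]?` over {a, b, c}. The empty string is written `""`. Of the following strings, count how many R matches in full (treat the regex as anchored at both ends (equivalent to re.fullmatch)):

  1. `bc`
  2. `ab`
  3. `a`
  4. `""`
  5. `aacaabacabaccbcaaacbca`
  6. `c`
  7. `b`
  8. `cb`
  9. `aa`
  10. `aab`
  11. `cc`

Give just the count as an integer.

1. `bc` → no match
2. `ab` → no match
3. `a` → match
4. `""` → match
5 → no match
6. `c` → no match
7. `b` → match
8. `cb` → no match
9. `aa` → no match
10. `aab` → no match
11. `cc` → no match
Total matched: 3

3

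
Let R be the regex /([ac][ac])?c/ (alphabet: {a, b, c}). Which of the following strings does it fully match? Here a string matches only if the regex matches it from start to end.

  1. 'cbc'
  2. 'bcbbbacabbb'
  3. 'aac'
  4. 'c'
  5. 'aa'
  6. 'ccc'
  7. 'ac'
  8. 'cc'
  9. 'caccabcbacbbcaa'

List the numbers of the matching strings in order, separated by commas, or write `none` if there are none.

1. 'cbc' → no match
2. 'bcbbbacabbb' → no match — must end with 'c'
3. 'aac' → match
4. 'c' → match
5. 'aa' → no match — must end with 'c'
6. 'ccc' → match
7. 'ac' → no match
8. 'cc' → no match
9 → no match — must end with 'c'

3, 4, 6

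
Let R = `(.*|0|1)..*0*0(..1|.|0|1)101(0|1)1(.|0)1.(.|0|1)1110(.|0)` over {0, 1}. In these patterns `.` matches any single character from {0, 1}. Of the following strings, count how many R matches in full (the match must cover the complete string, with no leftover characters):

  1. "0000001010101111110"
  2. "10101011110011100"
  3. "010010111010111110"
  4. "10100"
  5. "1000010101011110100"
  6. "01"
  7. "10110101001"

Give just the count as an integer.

1 → no match
2 → no match
3 → no match
4 → no match
5 → no match
6 → no match
7 → no match
Total matched: 0

0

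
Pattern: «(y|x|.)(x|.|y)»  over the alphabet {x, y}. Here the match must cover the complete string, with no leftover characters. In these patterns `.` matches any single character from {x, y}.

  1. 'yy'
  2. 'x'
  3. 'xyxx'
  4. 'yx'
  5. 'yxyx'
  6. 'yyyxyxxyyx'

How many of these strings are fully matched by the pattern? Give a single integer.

1 → match
2 → no match
3 → no match
4 → match
5 → no match
6 → no match
Total matched: 2

2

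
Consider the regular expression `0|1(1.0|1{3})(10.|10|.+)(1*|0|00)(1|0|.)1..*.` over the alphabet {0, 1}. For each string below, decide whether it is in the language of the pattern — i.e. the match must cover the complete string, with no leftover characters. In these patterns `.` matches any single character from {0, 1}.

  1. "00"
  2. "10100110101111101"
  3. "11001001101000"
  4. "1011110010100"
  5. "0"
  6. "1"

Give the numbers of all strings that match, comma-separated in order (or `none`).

3, 5

1. "00" → no match
2 → no match
3 → match
4 → no match
5. "0" → match
6. "1" → no match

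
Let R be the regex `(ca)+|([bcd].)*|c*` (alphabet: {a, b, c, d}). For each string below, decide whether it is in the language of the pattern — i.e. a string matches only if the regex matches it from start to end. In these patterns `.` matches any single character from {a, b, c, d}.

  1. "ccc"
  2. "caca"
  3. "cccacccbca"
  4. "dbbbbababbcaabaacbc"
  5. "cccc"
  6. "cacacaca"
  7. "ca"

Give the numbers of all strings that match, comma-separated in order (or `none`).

1, 2, 3, 5, 6, 7

1 → match
2 → match
3 → match
4 → no match
5 → match
6 → match
7 → match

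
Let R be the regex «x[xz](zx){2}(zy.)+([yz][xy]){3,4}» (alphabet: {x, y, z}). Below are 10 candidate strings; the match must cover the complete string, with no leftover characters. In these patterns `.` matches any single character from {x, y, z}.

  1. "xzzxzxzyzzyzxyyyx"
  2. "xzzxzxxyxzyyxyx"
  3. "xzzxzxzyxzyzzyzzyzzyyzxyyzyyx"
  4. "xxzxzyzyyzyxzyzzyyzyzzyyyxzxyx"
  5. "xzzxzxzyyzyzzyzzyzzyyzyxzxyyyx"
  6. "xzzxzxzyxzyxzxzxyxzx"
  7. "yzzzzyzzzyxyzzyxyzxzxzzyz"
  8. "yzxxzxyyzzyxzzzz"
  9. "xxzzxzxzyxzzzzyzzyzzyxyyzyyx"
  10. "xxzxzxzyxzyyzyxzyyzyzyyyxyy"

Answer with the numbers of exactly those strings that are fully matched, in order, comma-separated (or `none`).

1 → match
2 → no match
3 → match
4 → no match
5 → match
6 → match
7 → no match — must start with "x"
8 → no match — must start with "x"
9 → no match
10 → match

1, 3, 5, 6, 10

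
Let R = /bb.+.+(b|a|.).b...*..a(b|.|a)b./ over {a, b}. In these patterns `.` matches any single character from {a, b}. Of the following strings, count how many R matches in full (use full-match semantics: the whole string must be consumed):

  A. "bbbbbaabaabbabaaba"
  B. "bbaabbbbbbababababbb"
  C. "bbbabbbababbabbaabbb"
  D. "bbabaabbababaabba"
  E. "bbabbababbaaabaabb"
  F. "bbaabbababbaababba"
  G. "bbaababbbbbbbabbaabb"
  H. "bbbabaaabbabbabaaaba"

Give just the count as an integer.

8

A → match
B → match
C → match
D → match
E → match
F → match
G → match
H → match
Total matched: 8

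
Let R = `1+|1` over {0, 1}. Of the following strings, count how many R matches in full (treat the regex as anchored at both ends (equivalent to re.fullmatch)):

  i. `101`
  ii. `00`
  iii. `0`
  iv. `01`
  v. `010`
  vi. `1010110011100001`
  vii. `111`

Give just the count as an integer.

1

i → no match
ii → no match — must start with `1`
iii → no match — must start with `1`
iv → no match — must start with `1`
v → no match — must start with `1`
vi → no match
vii → match
Total matched: 1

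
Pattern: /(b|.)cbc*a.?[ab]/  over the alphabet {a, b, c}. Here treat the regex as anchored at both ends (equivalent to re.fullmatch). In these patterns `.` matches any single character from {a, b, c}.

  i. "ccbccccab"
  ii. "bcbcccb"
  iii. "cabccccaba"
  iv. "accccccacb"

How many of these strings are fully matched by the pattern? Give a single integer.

1

i. "ccbccccab" → match
ii. "bcbcccb" → no match
iii. "cabccccaba" → no match
iv. "accccccacb" → no match
Total matched: 1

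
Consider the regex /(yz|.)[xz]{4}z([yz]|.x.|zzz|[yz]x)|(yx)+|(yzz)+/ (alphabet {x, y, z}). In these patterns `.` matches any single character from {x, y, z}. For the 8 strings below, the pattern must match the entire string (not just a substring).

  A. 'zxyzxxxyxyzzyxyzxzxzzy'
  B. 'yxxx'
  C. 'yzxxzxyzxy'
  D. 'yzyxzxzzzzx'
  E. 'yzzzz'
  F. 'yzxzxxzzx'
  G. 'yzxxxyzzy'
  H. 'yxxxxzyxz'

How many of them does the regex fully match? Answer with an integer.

2

A → no match
B → no match
C → no match
D → no match
E → no match
F → match
G → no match
H → match
Total matched: 2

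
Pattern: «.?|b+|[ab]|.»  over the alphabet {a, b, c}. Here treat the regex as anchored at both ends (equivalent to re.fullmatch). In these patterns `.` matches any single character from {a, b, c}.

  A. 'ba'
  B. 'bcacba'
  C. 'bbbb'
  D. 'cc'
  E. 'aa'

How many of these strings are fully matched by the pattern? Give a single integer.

A → no match
B → no match
C → match
D → no match
E → no match
Total matched: 1

1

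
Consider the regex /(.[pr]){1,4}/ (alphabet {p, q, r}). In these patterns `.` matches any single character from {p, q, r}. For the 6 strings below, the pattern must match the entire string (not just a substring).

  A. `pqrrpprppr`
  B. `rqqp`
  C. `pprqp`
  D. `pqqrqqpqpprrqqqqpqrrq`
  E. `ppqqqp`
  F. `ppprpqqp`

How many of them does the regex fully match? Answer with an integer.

A → no match
B → no match
C → no match
D → no match
E → no match
F → no match
Total matched: 0

0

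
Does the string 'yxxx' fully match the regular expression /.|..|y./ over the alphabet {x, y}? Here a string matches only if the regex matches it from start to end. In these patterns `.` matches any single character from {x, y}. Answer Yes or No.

No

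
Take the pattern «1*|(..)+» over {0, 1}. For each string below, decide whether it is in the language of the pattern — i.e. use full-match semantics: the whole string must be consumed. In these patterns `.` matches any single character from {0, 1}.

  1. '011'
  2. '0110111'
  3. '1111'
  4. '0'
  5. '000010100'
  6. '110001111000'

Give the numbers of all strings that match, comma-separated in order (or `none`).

3, 6

1. '011' → no match
2. '0110111' → no match
3. '1111' → match
4. '0' → no match
5. '000010100' → no match
6. '110001111000' → match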